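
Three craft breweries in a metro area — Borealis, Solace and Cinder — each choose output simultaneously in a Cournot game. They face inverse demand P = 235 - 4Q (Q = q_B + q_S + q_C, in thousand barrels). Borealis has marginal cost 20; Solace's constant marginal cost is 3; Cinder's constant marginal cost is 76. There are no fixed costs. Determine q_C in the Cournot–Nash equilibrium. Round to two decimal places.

1.88

Borealis's profit: π_B = (235 - 4Q)q_B - (20q_B). Setting ∂π_B/∂q_B = 0: 215 - 8q_B - 4(q_S + q_C) = 0.
Solace's profit: π_S = (235 - 4Q)q_S - (3q_S). Setting ∂π_S/∂q_S = 0: 232 - 8q_S - 4(q_B + q_C) = 0.
Cinder's profit: π_C = (235 - 4Q)q_C - (76q_C). Setting ∂π_C/∂q_C = 0: 159 - 8q_C - 4(q_B + q_S) = 0.
Adding the 3 conditions: 606 − 8Q − 8Q = 0, i.e. Q = 303/8.
Back-substituting: q_B = (215 − 303/2)/4 = 127/8, q_S = (232 − 303/2)/4 = 161/8, q_C = (159 − 303/2)/4 = 15/8.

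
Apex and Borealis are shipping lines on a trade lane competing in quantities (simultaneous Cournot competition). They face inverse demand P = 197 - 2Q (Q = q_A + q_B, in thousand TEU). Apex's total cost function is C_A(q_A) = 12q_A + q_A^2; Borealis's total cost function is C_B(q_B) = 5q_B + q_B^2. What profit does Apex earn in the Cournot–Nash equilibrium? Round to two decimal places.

Apex's profit: π_A = (197 - 2Q)q_A - (12q_A + q_A²). Setting ∂π_A/∂q_A = 0: 185 - 6q_A - 2(q_B) = 0.
Borealis's profit: π_B = (197 - 2Q)q_B - (5q_B + q_B²). Setting ∂π_B/∂q_B = 0: 192 - 6q_B - 2(q_A) = 0.
So q_A = (185 - 2q_B)/6 and q_B = (192 - 2q_A)/6.
Substituting one into the other gives q_A = 363/16 and q_B = 391/16.
Price P = 197 - 2·(377/8) = 411/4.
Apex's profit: (411/4)·(363/16) - 12·(363/16) - (363/16)² = 1544.1680.

1544.17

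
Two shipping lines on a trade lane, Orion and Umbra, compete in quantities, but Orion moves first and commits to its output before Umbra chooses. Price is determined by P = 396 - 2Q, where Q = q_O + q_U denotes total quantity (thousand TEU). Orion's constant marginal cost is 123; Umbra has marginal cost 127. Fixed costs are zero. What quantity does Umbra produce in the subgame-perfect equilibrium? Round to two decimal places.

Solve by backward induction. Given q_O, the follower Umbra maximises π_U = (396 - 2q_O - 2q_U)q_U - 127q_U.
∂π_U/∂q_U = 269 - 2q_O - 4q_U = 0 gives the reaction function q_U = (269 - 2q_O)/4.
Orion substitutes q_U(q_O) into its own profit: π_O = q_O(396 - 2q_O - (269 - 2q_O)/2) - 123q_O = (523/2 - q_O)q_O - 123q_O.
The leader's first-order condition 277/2 - 2q_O = 0 yields q_O = 277/4.
Then q_U = (269 - 2·(277/4))/4 = 261/8.

32.63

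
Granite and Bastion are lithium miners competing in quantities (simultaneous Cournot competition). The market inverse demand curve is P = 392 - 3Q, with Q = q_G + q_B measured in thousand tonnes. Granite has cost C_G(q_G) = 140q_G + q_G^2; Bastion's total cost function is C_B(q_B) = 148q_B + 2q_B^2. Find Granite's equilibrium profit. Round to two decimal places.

2536.75

Granite's profit: π_G = (392 - 3Q)q_G - (140q_G + q_G²). Setting ∂π_G/∂q_G = 0: 252 - 8q_G - 3(q_B) = 0.
Bastion's profit: π_B = (392 - 3Q)q_B - (148q_B + 2q_B²). Setting ∂π_B/∂q_B = 0: 244 - 10q_B - 3(q_G) = 0.
So q_G = (252 - 3q_B)/8 and q_B = (244 - 3q_G)/10.
Solving the pair: q_G = 1788/71, q_B = 1196/71.
Price P = 392 - 3·42.0282 = 265.9155.
Granite's profit: 265.9155·(1788/71) - 140·(1788/71) - (1788/71)² = 2536.7538.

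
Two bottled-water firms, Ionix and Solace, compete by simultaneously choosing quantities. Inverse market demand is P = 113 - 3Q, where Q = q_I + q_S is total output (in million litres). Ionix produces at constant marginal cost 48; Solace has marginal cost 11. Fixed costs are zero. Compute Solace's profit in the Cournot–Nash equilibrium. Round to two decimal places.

715.59

Ionix's profit: π_I = (113 - 3Q)q_I - (48q_I). Setting ∂π_I/∂q_I = 0: 65 - 6q_I - 3(q_S) = 0.
Solace's profit: π_S = (113 - 3Q)q_S - (11q_S). Setting ∂π_S/∂q_S = 0: 102 - 6q_S - 3(q_I) = 0.
Rearranging gives the reaction functions q_I = (65 - 3q_S)/6 and q_S = (102 - 3q_I)/6.
Solving the pair: q_I = 28/9, q_S = 139/9.
Price P = 113 - 3·(167/9) = 172/3.
Solace's profit: (172/3 - 11)·(139/9) = 715.5926.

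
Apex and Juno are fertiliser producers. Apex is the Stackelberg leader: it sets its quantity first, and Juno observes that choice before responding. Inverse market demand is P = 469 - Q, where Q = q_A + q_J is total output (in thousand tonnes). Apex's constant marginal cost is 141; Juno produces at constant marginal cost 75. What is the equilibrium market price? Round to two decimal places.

The follower Juno best-responds to any q_A: π_J = (469 - Q)q_J - 75q_J.
Follower FOC: 394 - q_A - 2q_J = 0, so q_J(q_A) = (394 - q_A)/2.
Apex substitutes q_J(q_A) into its own profit: π_A = q_A(469 - q_A - (394 - q_A)/2) - 141q_A = (272 - (1/2)q_A)q_A - 141q_A.
Leader FOC: 131 - q_A = 0, so q_A = 131.
Then q_J = (394 - 131)/2 = 263/2.
Total output Q = 525/2, so price P = 469 - 525/2 = 413/2.

206.50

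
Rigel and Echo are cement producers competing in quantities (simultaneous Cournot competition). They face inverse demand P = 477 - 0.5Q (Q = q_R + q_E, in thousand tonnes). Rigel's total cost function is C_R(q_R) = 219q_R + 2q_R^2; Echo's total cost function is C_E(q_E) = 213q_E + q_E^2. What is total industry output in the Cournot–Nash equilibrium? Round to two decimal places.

Rigel's profit: π_R = (477 - 0.5Q)q_R - (219q_R + 2q_R²). Setting ∂π_R/∂q_R = 0: 258 - 5q_R - (1/2)(q_E) = 0.
Echo's first-order condition: 264 - 3q_E - (1/2)(q_R) = 0.
Best responses: q_R = (258 - (1/2)q_E)/5, q_E = (264 - (1/2)q_R)/3.
Solving the pair: q_R = 43.5254, q_E = 80.7458.
Total output Q = 43.5254 + 80.7458 = 124.2712.

124.27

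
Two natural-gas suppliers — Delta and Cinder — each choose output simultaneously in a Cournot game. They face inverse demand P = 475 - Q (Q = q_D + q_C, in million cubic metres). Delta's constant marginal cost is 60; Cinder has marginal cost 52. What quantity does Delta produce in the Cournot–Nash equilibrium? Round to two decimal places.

135.67

Delta's profit: π_D = (475 - Q)q_D - (60q_D). Setting ∂π_D/∂q_D = 0: 415 - 2q_D - (q_C) = 0.
Cinder's first-order condition: 423 - 2q_C - (q_D) = 0.
Best responses: q_D = (415 - q_C)/2, q_C = (423 - q_D)/2.
Substituting one into the other gives q_D = 407/3 and q_C = 431/3.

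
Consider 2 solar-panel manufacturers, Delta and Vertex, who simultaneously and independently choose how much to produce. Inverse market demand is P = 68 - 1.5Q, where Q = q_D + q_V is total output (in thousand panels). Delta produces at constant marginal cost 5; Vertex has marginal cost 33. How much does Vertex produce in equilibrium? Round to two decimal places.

Delta's profit: π_D = (68 - 1.5Q)q_D - (5q_D). Setting ∂π_D/∂q_D = 0: 63 - 3q_D - (3/2)(q_V) = 0.
Vertex's profit: π_V = (68 - 1.5Q)q_V - (33q_V). Setting ∂π_V/∂q_V = 0: 35 - 3q_V - (3/2)(q_D) = 0.
Best responses: q_D = (63 - (3/2)q_V)/3, q_V = (35 - (3/2)q_D)/3.
Substituting one into the other gives q_D = 182/9 and q_V = 14/9.

1.56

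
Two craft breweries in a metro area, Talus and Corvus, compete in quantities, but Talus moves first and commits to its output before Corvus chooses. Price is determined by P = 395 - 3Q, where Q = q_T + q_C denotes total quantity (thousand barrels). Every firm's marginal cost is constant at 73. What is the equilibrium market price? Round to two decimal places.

153.50

The follower Corvus best-responds to any q_T: π_C = (395 - 3Q)q_C - 73q_C.
∂π_C/∂q_C = 322 - 3q_T - 6q_C = 0 gives the reaction function q_C = (322 - 3q_T)/6.
Talus substitutes q_C(q_T) into its own profit: π_T = q_T(395 - 3q_T - (322 - 3q_T)/2) - 73q_T = (234 - (3/2)q_T)q_T - 73q_T.
Leader FOC: 161 - 3q_T = 0, so q_T = 161/3.
Then q_C = (322 - 3·(161/3))/6 = 161/6.
Total output Q = 161/2, so price P = 395 - 3·(161/2) = 307/2.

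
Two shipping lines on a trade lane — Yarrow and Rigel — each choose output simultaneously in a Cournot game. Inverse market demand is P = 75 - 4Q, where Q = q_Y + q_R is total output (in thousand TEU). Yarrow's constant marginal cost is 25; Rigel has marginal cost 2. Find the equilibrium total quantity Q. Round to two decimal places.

10.25

Yarrow's profit: π_Y = (75 - 4Q)q_Y - (25q_Y). Setting ∂π_Y/∂q_Y = 0: 50 - 8q_Y - 4(q_R) = 0.
Rigel's first-order condition: 73 - 8q_R - 4(q_Y) = 0.
Best responses: q_Y = (50 - 4q_R)/8, q_R = (73 - 4q_Y)/8.
Solving the pair: q_Y = 9/4, q_R = 8.
Total output Q = 9/4 + 8 = 41/4.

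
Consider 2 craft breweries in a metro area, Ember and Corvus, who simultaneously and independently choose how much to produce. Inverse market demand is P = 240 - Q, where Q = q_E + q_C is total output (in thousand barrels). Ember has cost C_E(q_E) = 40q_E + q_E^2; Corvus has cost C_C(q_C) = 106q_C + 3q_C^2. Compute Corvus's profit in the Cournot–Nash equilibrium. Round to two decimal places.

Ember's profit: π_E = (240 - Q)q_E - (40q_E + q_E²). Setting ∂π_E/∂q_E = 0: 200 - 4q_E - (q_C) = 0.
Corvus's first-order condition: 134 - 8q_C - (q_E) = 0.
Rearranging gives the reaction functions q_E = (200 - q_C)/4 and q_C = (134 - q_E)/8.
Substituting one into the other gives q_E = 1466/31 and q_C = 336/31.
Price P = 240 - 1802/31 = 181.8710.
Corvus's profit: 181.8710·(336/31) - 106·(336/31) - 3(336/31)² = 469.9105.

469.91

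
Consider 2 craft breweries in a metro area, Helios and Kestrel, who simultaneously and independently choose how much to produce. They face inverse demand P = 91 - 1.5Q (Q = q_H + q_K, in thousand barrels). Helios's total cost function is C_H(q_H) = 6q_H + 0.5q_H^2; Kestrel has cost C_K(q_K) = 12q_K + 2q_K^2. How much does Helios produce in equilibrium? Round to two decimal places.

18.50

Helios's profit: π_H = (91 - 1.5Q)q_H - (6q_H + (1/2)q_H²). Setting ∂π_H/∂q_H = 0: 85 - 4q_H - (3/2)(q_K) = 0.
Kestrel's first-order condition: 79 - 7q_K - (3/2)(q_H) = 0.
Rearranging gives the reaction functions q_H = (85 - (3/2)q_K)/4 and q_K = (79 - (3/2)q_H)/7.
Substituting one into the other gives q_H = 1906/103 and q_K = 754/103.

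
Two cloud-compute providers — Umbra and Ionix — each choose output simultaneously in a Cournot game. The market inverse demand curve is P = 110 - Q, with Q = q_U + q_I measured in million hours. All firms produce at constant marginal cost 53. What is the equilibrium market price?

72

A representative firm's profit is π_i = q_i(110 - Q) - 53q_i.
Setting ∂π_i/∂q_i = 0 with rivals' quantities fixed: 57 - 2q_i - q_j = 0.
With identical firms every q_j equals q_i, so q_j = q_i and 57 = 3q_i, giving q_i = 19.
Total output Q = 38, so price P = 110 - 38 = 72.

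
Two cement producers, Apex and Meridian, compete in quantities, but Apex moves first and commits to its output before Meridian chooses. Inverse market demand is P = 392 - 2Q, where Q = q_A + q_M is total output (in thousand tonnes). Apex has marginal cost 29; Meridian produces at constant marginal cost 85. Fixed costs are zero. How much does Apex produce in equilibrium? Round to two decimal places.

Solve by backward induction. Given q_A, the follower Meridian maximises π_M = (392 - 2q_A - 2q_M)q_M - 85q_M.
Follower FOC: 307 - 2q_A - 4q_M = 0, so q_M(q_A) = (307 - 2q_A)/4.
Apex substitutes q_M(q_A) into its own profit: π_A = q_A(392 - 2q_A - (307 - 2q_A)/2) - 29q_A = (477/2 - q_A)q_A - 29q_A.
Leader FOC: 419/2 - 2q_A = 0, so q_A = 419/4.
Then q_M = (307 - 2·(419/4))/4 = 195/8.

104.75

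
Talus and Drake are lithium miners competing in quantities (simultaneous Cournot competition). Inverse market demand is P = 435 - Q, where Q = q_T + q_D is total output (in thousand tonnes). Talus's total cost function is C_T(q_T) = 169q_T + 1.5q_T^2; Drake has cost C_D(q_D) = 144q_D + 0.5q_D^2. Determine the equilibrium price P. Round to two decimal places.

Talus's profit: π_T = (435 - Q)q_T - (169q_T + (3/2)q_T²). Setting ∂π_T/∂q_T = 0: 266 - 5q_T - (q_D) = 0.
Drake's profit: π_D = (435 - Q)q_D - (144q_D + (1/2)q_D²). Setting ∂π_D/∂q_D = 0: 291 - 3q_D - (q_T) = 0.
So q_T = (266 - q_D)/5 and q_D = (291 - q_T)/3.
Solving the pair: q_T = 507/14, q_D = 1189/14.
Total output Q = 848/7, so price P = 435 - 848/7 = 313.8571.

313.86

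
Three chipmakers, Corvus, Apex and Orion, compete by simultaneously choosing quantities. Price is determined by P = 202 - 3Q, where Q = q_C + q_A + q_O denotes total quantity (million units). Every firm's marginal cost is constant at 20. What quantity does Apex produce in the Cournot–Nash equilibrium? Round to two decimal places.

A representative firm's profit is π_i = q_i(202 - 3Q) - 20q_i.
Setting ∂π_i/∂q_i = 0 with rivals' quantities fixed: 182 - 6q_i - 3·Σ_{j≠i} q_j = 0.
With identical firms every q_j equals q_i, so Σ_{j≠i} q_j = 2q_i and 182 = 12q_i, giving q_i = 91/6.

15.17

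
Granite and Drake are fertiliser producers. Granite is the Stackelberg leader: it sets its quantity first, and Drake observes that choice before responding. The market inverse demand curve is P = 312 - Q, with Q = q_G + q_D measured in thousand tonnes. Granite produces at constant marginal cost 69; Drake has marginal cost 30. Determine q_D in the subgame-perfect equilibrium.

90

Solve by backward induction. Given q_G, the follower Drake maximises π_D = (312 - q_G - q_D)q_D - 30q_D.
∂π_D/∂q_D = 282 - q_G - 2q_D = 0 gives the reaction function q_D = (282 - q_G)/2.
The leader anticipates this reaction. Substituting into P = 312 - Q gives P = 171 - (1/2)q_G, so π_G = (171 - (1/2)q_G)q_G - 69q_G.
Leader FOC: 102 - q_G = 0, so q_G = 102.
Then q_D = (282 - 102)/2 = 90.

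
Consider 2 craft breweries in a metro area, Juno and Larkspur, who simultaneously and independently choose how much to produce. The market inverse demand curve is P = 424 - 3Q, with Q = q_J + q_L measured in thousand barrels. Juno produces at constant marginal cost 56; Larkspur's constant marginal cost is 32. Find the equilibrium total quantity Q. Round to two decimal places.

84.44

Juno's profit: π_J = (424 - 3Q)q_J - (56q_J). Setting ∂π_J/∂q_J = 0: 368 - 6q_J - 3(q_L) = 0.
Larkspur's first-order condition: 392 - 6q_L - 3(q_J) = 0.
Best responses: q_J = (368 - 3q_L)/6, q_L = (392 - 3q_J)/6.
Substituting one into the other gives q_J = 344/9 and q_L = 416/9.
Total output Q = 344/9 + 416/9 = 760/9.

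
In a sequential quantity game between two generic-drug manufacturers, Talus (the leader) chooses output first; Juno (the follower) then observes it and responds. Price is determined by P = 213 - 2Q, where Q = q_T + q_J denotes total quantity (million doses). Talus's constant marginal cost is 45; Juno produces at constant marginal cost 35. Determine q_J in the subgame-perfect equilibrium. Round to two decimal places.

Solve by backward induction. Given q_T, the follower Juno maximises π_J = (213 - 2q_T - 2q_J)q_J - 35q_J.
∂π_J/∂q_J = 178 - 2q_T - 4q_J = 0 gives the reaction function q_J = (178 - 2q_T)/4.
Talus substitutes q_J(q_T) into its own profit: π_T = q_T(213 - 2q_T - (178 - 2q_T)/2) - 45q_T = (124 - q_T)q_T - 45q_T.
Leader FOC: 79 - 2q_T = 0, so q_T = 79/2.
Then q_J = (178 - 2·(79/2))/4 = 99/4.

24.75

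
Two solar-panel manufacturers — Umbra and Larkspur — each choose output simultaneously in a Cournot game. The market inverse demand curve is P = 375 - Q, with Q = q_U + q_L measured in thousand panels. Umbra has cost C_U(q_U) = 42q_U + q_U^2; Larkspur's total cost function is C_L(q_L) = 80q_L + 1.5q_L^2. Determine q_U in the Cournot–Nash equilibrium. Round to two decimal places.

Umbra's profit: π_U = (375 - Q)q_U - (42q_U + q_U²). Setting ∂π_U/∂q_U = 0: 333 - 4q_U - (q_L) = 0.
Larkspur's first-order condition: 295 - 5q_L - (q_U) = 0.
Best responses: q_U = (333 - q_L)/4, q_L = (295 - q_U)/5.
Substituting one into the other gives q_U = 1370/19 and q_L = 847/19.

72.11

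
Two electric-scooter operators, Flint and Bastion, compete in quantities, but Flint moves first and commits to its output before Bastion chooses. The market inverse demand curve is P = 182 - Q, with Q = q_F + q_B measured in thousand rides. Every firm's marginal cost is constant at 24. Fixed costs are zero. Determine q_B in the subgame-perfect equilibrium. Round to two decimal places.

39.50

The follower Bastion best-responds to any q_F: π_B = (182 - Q)q_B - 24q_B.
∂π_B/∂q_B = 158 - q_F - 2q_B = 0 gives the reaction function q_B = (158 - q_F)/2.
Flint substitutes q_B(q_F) into its own profit: π_F = q_F(182 - q_F - (158 - q_F)/2) - 24q_F = (103 - (1/2)q_F)q_F - 24q_F.
Leader FOC: 79 - q_F = 0, so q_F = 79.
Then q_B = (158 - 79)/2 = 79/2.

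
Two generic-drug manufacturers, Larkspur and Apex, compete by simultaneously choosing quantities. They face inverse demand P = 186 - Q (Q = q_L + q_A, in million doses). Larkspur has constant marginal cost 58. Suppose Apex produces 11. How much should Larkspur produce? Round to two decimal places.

58.50

With the rival's output fixed at 11, Larkspur's profit is π_L = (186 - 11 - q_L)q_L - (58q_L) = (175 - q_L)q_L - (58q_L).
∂π_L/∂q_L = 117 - 2q_L = 0, so q_L = 117/2.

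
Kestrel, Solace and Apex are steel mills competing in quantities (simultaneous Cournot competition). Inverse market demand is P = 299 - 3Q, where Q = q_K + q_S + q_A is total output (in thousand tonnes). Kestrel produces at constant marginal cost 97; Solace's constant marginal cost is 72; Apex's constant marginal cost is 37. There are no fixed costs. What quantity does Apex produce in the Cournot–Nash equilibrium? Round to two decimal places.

29.75

Kestrel's profit: π_K = (299 - 3Q)q_K - (97q_K). Setting ∂π_K/∂q_K = 0: 202 - 6q_K - 3(q_S + q_A) = 0.
Solace's first-order condition: 227 - 6q_S - 3(q_K + q_A) = 0.
Apex's profit: π_A = (299 - 3Q)q_A - (37q_A). Setting ∂π_A/∂q_A = 0: 262 - 6q_A - 3(q_K + q_S) = 0.
Adding the 3 conditions: 691 − 6Q − 6Q = 0, i.e. Q = 691/12.
Back-substituting: q_K = (202 − 691/4)/3 = 39/4, q_S = (227 − 691/4)/3 = 217/12, q_A = (262 − 691/4)/3 = 119/4.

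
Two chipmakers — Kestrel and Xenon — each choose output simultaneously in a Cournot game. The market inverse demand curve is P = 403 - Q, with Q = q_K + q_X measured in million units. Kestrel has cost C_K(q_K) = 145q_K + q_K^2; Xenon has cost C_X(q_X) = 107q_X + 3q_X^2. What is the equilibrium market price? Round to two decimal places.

316.10

Kestrel's profit: π_K = (403 - Q)q_K - (145q_K + q_K²). Setting ∂π_K/∂q_K = 0: 258 - 4q_K - (q_X) = 0.
Xenon's profit: π_X = (403 - Q)q_X - (107q_X + 3q_X²). Setting ∂π_X/∂q_X = 0: 296 - 8q_X - (q_K) = 0.
Best responses: q_K = (258 - q_X)/4, q_X = (296 - q_K)/8.
Solving the pair: q_K = 1768/31, q_X = 926/31.
Total output Q = 86.9032, so price P = 403 - 86.9032 = 316.0968.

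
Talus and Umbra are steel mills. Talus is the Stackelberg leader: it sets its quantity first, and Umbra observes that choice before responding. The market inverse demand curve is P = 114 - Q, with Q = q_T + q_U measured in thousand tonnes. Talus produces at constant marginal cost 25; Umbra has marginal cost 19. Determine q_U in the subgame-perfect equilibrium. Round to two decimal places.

The follower Umbra best-responds to any q_T: π_U = (114 - Q)q_U - 19q_U.
Setting the follower's marginal profit to zero, 95 - q_T - 2q_U = 0, i.e. q_U = (95 - q_T)/2.
The leader anticipates this reaction. Substituting into P = 114 - Q gives P = 133/2 - (1/2)q_T, so π_T = (133/2 - (1/2)q_T)q_T - 25q_T.
Maximising: ∂π_T/∂q_T = 83/2 - q_T = 0, giving q_T = 83/2.
Then q_U = (95 - 83/2)/2 = 107/4.

26.75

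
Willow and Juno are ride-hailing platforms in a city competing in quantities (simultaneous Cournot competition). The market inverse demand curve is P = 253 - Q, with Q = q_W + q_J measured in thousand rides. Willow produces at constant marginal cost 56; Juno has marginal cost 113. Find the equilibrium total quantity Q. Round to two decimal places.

112.33

Willow's profit: π_W = (253 - Q)q_W - (56q_W). Setting ∂π_W/∂q_W = 0: 197 - 2q_W - (q_J) = 0.
Juno's first-order condition: 140 - 2q_J - (q_W) = 0.
Best responses: q_W = (197 - q_J)/2, q_J = (140 - q_W)/2.
Substituting one into the other gives q_W = 254/3 and q_J = 83/3.
Total output Q = 254/3 + 83/3 = 337/3.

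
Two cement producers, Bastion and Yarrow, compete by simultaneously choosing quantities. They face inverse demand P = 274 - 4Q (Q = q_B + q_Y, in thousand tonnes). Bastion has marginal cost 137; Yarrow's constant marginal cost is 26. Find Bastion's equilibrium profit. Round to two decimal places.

Bastion's profit: π_B = (274 - 4Q)q_B - (137q_B). Setting ∂π_B/∂q_B = 0: 137 - 8q_B - 4(q_Y) = 0.
Yarrow's profit: π_Y = (274 - 4Q)q_Y - (26q_Y). Setting ∂π_Y/∂q_Y = 0: 248 - 8q_Y - 4(q_B) = 0.
So q_B = (137 - 4q_Y)/8 and q_Y = (248 - 4q_B)/8.
Solving the pair: q_B = 13/6, q_Y = 359/12.
Price P = 274 - 4·(385/12) = 437/3.
Bastion's profit: (437/3 - 137)·(13/6) = 169/9.

18.78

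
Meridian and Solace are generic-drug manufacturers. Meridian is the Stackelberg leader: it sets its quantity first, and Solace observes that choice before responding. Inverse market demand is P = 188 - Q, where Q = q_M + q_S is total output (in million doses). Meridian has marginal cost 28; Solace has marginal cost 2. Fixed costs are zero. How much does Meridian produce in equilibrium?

67

The follower Solace best-responds to any q_M: π_S = (188 - Q)q_S - 2q_S.
Setting the follower's marginal profit to zero, 186 - q_M - 2q_S = 0, i.e. q_S = (186 - q_M)/2.
Meridian substitutes q_S(q_M) into its own profit: π_M = q_M(188 - q_M - (186 - q_M)/2) - 28q_M = (95 - (1/2)q_M)q_M - 28q_M.
The leader's first-order condition 67 - q_M = 0 yields q_M = 67.
Then q_S = (186 - 67)/2 = 119/2.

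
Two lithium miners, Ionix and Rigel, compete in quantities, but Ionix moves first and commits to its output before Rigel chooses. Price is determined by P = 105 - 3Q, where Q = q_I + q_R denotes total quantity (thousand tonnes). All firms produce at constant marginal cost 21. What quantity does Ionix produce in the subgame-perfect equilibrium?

Solve by backward induction. Given q_I, the follower Rigel maximises π_R = (105 - 3q_I - 3q_R)q_R - 21q_R.
∂π_R/∂q_R = 84 - 3q_I - 6q_R = 0 gives the reaction function q_R = (84 - 3q_I)/6.
Ionix substitutes q_R(q_I) into its own profit: π_I = q_I(105 - 3q_I - (84 - 3q_I)/2) - 21q_I = (63 - (3/2)q_I)q_I - 21q_I.
The leader's first-order condition 42 - 3q_I = 0 yields q_I = 14.
Then q_R = (84 - 3·14)/6 = 7.

14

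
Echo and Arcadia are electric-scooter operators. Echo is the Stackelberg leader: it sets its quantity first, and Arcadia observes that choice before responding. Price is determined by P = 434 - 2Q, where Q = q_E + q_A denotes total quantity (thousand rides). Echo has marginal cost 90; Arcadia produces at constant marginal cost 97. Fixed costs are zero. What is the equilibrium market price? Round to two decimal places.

The follower Arcadia best-responds to any q_E: π_A = (434 - 2Q)q_A - 97q_A.
Setting the follower's marginal profit to zero, 337 - 2q_E - 4q_A = 0, i.e. q_A = (337 - 2q_E)/4.
Echo substitutes q_A(q_E) into its own profit: π_E = q_E(434 - 2q_E - (337 - 2q_E)/2) - 90q_E = (531/2 - q_E)q_E - 90q_E.
Leader FOC: 351/2 - 2q_E = 0, so q_E = 351/4.
Then q_A = (337 - 2·(351/4))/4 = 323/8.
Total output Q = 1025/8, so price P = 434 - 2·(1025/8) = 711/4.

177.75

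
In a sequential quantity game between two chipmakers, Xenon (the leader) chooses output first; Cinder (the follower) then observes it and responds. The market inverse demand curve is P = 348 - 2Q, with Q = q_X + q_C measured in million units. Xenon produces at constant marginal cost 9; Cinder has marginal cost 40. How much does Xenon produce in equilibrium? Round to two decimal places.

Solve by backward induction. Given q_X, the follower Cinder maximises π_C = (348 - 2q_X - 2q_C)q_C - 40q_C.
∂π_C/∂q_C = 308 - 2q_X - 4q_C = 0 gives the reaction function q_C = (308 - 2q_X)/4.
The leader anticipates this reaction. Substituting into P = 348 - 2Q gives P = 194 - q_X, so π_X = (194 - q_X)q_X - 9q_X.
Leader FOC: 185 - 2q_X = 0, so q_X = 185/2.
Then q_C = (308 - 2·(185/2))/4 = 123/4.

92.50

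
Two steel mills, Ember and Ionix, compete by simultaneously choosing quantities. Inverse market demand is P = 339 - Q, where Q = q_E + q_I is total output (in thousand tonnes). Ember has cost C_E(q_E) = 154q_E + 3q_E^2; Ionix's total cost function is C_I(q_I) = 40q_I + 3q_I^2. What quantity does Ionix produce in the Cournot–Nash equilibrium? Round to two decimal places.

35.03

Ember's profit: π_E = (339 - Q)q_E - (154q_E + 3q_E²). Setting ∂π_E/∂q_E = 0: 185 - 8q_E - (q_I) = 0.
Ionix's profit: π_I = (339 - Q)q_I - (40q_I + 3q_I²). Setting ∂π_I/∂q_I = 0: 299 - 8q_I - (q_E) = 0.
So q_E = (185 - q_I)/8 and q_I = (299 - q_E)/8.
Substituting one into the other gives q_E = 1181/63 and q_I = 35.0317.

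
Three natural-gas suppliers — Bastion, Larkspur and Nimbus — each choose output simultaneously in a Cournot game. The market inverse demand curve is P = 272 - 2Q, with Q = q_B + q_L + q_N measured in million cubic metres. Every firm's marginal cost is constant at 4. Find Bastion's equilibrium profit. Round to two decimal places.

A representative firm's profit is π_i = q_i(272 - 2Q) - 4q_i.
First-order condition (treating rivals' output as given): 268 - 4q_i - 2·Σ_{j≠i} q_j = 0.
By symmetry each firm produces the same amount; substituting Σ_{j≠i} q_j = 2q_i yields q_i = 268/8 = 67/2.
Price P = 272 - 2·(201/2) = 71.
Bastion's profit: (71 - 4)·(67/2) = 2244.5000.

2244.50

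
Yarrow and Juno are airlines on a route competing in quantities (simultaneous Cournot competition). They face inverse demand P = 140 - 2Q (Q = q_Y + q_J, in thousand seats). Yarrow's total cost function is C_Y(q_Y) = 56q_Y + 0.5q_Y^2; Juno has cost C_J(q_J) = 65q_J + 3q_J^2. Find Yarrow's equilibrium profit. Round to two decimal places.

562.50

Yarrow's profit: π_Y = (140 - 2Q)q_Y - (56q_Y + (1/2)q_Y²). Setting ∂π_Y/∂q_Y = 0: 84 - 5q_Y - 2(q_J) = 0.
Juno's first-order condition: 75 - 10q_J - 2(q_Y) = 0.
So q_Y = (84 - 2q_J)/5 and q_J = (75 - 2q_Y)/10.
Substituting one into the other gives q_Y = 15 and q_J = 9/2.
Price P = 140 - 2·(39/2) = 101.
Yarrow's profit: 101·15 - 56·15 - (1/2)·15² = 1125/2.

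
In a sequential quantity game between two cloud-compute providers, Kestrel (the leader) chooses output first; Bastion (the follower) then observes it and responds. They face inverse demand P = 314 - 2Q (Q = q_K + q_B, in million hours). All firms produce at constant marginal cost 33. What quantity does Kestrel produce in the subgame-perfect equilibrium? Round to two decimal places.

70.25

Solve by backward induction. Given q_K, the follower Bastion maximises π_B = (314 - 2q_K - 2q_B)q_B - 33q_B.
Follower FOC: 281 - 2q_K - 4q_B = 0, so q_B(q_K) = (281 - 2q_K)/4.
Kestrel substitutes q_B(q_K) into its own profit: π_K = q_K(314 - 2q_K - (281 - 2q_K)/2) - 33q_K = (347/2 - q_K)q_K - 33q_K.
Leader FOC: 281/2 - 2q_K = 0, so q_K = 281/4.
Then q_B = (281 - 2·(281/4))/4 = 281/8.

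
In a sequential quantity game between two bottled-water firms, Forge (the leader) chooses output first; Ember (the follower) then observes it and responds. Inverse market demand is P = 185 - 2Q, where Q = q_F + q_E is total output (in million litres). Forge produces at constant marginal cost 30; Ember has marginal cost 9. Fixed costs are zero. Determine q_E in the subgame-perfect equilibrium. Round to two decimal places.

Solve by backward induction. Given q_F, the follower Ember maximises π_E = (185 - 2q_F - 2q_E)q_E - 9q_E.
Setting the follower's marginal profit to zero, 176 - 2q_F - 4q_E = 0, i.e. q_E = (176 - 2q_F)/4.
The leader anticipates this reaction. Substituting into P = 185 - 2Q gives P = 97 - q_F, so π_F = (97 - q_F)q_F - 30q_F.
Maximising: ∂π_F/∂q_F = 67 - 2q_F = 0, giving q_F = 67/2.
Then q_E = (176 - 2·(67/2))/4 = 109/4.

27.25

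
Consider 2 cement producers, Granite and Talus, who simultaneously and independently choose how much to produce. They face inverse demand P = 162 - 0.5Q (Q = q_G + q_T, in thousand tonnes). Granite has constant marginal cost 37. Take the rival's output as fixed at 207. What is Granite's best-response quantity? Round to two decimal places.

With the rival's output fixed at 207, Granite's profit is π_G = (162 - (1/2)·207 - (1/2)q_G)q_G - (37q_G) = (117/2 - (1/2)q_G)q_G - (37q_G).
∂π_G/∂q_G = 43/2 - q_G = 0, so q_G = 43/2.

21.50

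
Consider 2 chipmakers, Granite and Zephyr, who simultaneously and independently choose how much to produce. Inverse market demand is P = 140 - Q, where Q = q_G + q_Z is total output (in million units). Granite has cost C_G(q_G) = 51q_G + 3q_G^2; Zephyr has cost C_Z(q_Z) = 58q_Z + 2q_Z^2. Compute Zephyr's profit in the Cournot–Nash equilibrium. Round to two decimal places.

436.61

Granite's profit: π_G = (140 - Q)q_G - (51q_G + 3q_G²). Setting ∂π_G/∂q_G = 0: 89 - 8q_G - (q_Z) = 0.
Zephyr's first-order condition: 82 - 6q_Z - (q_G) = 0.
Best responses: q_G = (89 - q_Z)/8, q_Z = (82 - q_G)/6.
Solving the pair: q_G = 452/47, q_Z = 567/47.
Price P = 140 - 1019/47 = 118.3191.
Zephyr's profit: 118.3191·(567/47) - 58·(567/47) - 2(567/47)² = 436.6080.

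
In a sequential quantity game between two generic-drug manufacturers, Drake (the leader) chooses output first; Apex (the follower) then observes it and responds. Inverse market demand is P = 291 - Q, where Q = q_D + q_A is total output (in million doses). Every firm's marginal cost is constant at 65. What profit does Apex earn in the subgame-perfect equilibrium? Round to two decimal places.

3192.25

Solve by backward induction. Given q_D, the follower Apex maximises π_A = (291 - q_D - q_A)q_A - 65q_A.
Follower FOC: 226 - q_D - 2q_A = 0, so q_A(q_D) = (226 - q_D)/2.
Drake substitutes q_A(q_D) into its own profit: π_D = q_D(291 - q_D - (226 - q_D)/2) - 65q_D = (178 - (1/2)q_D)q_D - 65q_D.
Maximising: ∂π_D/∂q_D = 113 - q_D = 0, giving q_D = 113.
Then q_A = (226 - 113)/2 = 113/2.
Price P = 291 - 339/2 = 243/2.
Apex's profit: (243/2 - 65)·(113/2) = 3192.2500.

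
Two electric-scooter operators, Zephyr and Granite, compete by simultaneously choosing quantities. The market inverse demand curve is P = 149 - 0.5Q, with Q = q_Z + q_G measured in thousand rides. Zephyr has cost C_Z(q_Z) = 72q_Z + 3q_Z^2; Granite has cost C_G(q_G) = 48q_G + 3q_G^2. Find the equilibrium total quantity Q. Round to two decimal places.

23.73

Zephyr's profit: π_Z = (149 - 0.5Q)q_Z - (72q_Z + 3q_Z²). Setting ∂π_Z/∂q_Z = 0: 77 - 7q_Z - (1/2)(q_G) = 0.
Granite's profit: π_G = (149 - 0.5Q)q_G - (48q_G + 3q_G²). Setting ∂π_G/∂q_G = 0: 101 - 7q_G - (1/2)(q_Z) = 0.
Rearranging gives the reaction functions q_Z = (77 - (1/2)q_G)/7 and q_G = (101 - (1/2)q_Z)/7.
Substituting one into the other gives q_Z = 1954/195 and q_G = 13.7128.
Total output Q = 1954/195 + 13.7128 = 356/15.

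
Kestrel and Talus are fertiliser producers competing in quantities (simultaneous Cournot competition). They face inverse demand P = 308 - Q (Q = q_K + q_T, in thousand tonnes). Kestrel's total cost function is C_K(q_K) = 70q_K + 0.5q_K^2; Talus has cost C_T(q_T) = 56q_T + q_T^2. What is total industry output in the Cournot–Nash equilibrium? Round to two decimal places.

110.73

Kestrel's profit: π_K = (308 - Q)q_K - (70q_K + (1/2)q_K²). Setting ∂π_K/∂q_K = 0: 238 - 3q_K - (q_T) = 0.
Talus's first-order condition: 252 - 4q_T - (q_K) = 0.
Best responses: q_K = (238 - q_T)/3, q_T = (252 - q_K)/4.
Solving the pair: q_K = 700/11, q_T = 518/11.
Total output Q = 700/11 + 518/11 = 1218/11.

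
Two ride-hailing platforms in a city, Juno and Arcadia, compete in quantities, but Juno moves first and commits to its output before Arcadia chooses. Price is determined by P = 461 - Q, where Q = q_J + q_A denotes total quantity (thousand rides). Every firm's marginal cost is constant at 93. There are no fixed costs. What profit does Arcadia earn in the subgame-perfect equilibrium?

8464

Solve by backward induction. Given q_J, the follower Arcadia maximises π_A = (461 - q_J - q_A)q_A - 93q_A.
Follower FOC: 368 - q_J - 2q_A = 0, so q_A(q_J) = (368 - q_J)/2.
The leader anticipates this reaction. Substituting into P = 461 - Q gives P = 277 - (1/2)q_J, so π_J = (277 - (1/2)q_J)q_J - 93q_J.
Maximising: ∂π_J/∂q_J = 184 - q_J = 0, giving q_J = 184.
Then q_A = (368 - 184)/2 = 92.
Price P = 461 - 276 = 185.
Arcadia's profit: (185 - 93)·92 = 8464.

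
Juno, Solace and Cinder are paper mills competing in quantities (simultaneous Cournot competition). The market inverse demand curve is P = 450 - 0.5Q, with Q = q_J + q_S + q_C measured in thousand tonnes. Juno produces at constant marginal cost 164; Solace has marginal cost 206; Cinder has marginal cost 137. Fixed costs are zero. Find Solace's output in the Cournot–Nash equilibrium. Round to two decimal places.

66.50

Juno's profit: π_J = (450 - 0.5Q)q_J - (164q_J). Setting ∂π_J/∂q_J = 0: 286 - q_J - (1/2)(q_S + q_C) = 0.
Solace's first-order condition: 244 - q_S - (1/2)(q_J + q_C) = 0.
Cinder's first-order condition: 313 - q_C - (1/2)(q_J + q_S) = 0.
Adding the 3 first-order conditions: 843 − 2Q = 0, so Q = 843/2.
Back-substituting: q_J = (286 − 843/4)/(1/2) = 301/2, q_S = (244 − 843/4)/(1/2) = 133/2, q_C = (313 − 843/4)/(1/2) = 409/2.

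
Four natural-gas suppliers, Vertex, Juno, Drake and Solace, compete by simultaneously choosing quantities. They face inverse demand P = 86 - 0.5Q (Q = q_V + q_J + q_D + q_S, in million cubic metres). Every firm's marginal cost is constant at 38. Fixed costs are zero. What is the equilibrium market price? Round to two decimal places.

47.60

Each firm earns π_i = (86 - 0.5Q)q_i - 38q_i.
Setting ∂π_i/∂q_i = 0 with rivals' quantities fixed: 48 - q_i - (1/2)·Σ_{j≠i} q_j = 0.
With identical firms every q_j equals q_i, so Σ_{j≠i} q_j = 3q_i and 48 = (5/2)q_i, giving q_i = 96/5.
Total output Q = 384/5, so price P = 86 - (1/2)·(384/5) = 238/5.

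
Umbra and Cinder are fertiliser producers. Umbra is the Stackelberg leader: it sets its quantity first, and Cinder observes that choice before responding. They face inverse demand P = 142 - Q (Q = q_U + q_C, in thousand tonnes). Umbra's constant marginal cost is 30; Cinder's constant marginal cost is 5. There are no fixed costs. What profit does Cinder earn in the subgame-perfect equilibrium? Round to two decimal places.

2185.56

The follower Cinder best-responds to any q_U: π_C = (142 - Q)q_C - 5q_C.
∂π_C/∂q_C = 137 - q_U - 2q_C = 0 gives the reaction function q_C = (137 - q_U)/2.
Umbra substitutes q_C(q_U) into its own profit: π_U = q_U(142 - q_U - (137 - q_U)/2) - 30q_U = (147/2 - (1/2)q_U)q_U - 30q_U.
The leader's first-order condition 87/2 - q_U = 0 yields q_U = 87/2.
Then q_C = (137 - 87/2)/2 = 187/4.
Price P = 142 - 361/4 = 207/4.
Cinder's profit: (207/4 - 5)·(187/4) = 2185.5625.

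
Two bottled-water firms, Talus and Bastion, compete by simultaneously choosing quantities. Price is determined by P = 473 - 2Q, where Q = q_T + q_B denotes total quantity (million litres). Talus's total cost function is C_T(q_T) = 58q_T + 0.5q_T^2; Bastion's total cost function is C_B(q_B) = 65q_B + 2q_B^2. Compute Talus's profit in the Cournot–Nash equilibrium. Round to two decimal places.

Talus's profit: π_T = (473 - 2Q)q_T - (58q_T + (1/2)q_T²). Setting ∂π_T/∂q_T = 0: 415 - 5q_T - 2(q_B) = 0.
Bastion's profit: π_B = (473 - 2Q)q_B - (65q_B + 2q_B²). Setting ∂π_B/∂q_B = 0: 408 - 8q_B - 2(q_T) = 0.
So q_T = (415 - 2q_B)/5 and q_B = (408 - 2q_T)/8.
Substituting one into the other gives q_T = 626/9 and q_B = 605/18.
Price P = 473 - 2·(619/6) = 800/3.
Talus's profit: (800/3)·(626/9) - 58·(626/9) - (1/2)(626/9)² = 12094.9383.

12094.94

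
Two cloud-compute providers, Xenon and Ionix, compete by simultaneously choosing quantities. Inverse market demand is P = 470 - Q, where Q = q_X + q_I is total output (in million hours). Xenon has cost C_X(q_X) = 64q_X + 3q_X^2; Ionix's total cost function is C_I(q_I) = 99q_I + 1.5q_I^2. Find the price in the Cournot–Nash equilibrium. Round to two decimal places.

Xenon's profit: π_X = (470 - Q)q_X - (64q_X + 3q_X²). Setting ∂π_X/∂q_X = 0: 406 - 8q_X - (q_I) = 0.
Ionix's profit: π_I = (470 - Q)q_I - (99q_I + (3/2)q_I²). Setting ∂π_I/∂q_I = 0: 371 - 5q_I - (q_X) = 0.
Rearranging gives the reaction functions q_X = (406 - q_I)/8 and q_I = (371 - q_X)/5.
Solving the pair: q_X = 553/13, q_I = 854/13.
Total output Q = 1407/13, so price P = 470 - 1407/13 = 361.7692.

361.77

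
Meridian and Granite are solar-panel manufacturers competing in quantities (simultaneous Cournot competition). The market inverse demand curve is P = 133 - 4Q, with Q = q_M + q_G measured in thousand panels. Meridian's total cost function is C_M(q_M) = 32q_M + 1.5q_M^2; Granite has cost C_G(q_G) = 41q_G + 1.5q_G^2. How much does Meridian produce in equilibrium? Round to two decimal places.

7.08

Meridian's profit: π_M = (133 - 4Q)q_M - (32q_M + (3/2)q_M²). Setting ∂π_M/∂q_M = 0: 101 - 11q_M - 4(q_G) = 0.
Granite's profit: π_G = (133 - 4Q)q_G - (41q_G + (3/2)q_G²). Setting ∂π_G/∂q_G = 0: 92 - 11q_G - 4(q_M) = 0.
Rearranging gives the reaction functions q_M = (101 - 4q_G)/11 and q_G = (92 - 4q_M)/11.
Substituting one into the other gives q_M = 743/105 and q_G = 608/105.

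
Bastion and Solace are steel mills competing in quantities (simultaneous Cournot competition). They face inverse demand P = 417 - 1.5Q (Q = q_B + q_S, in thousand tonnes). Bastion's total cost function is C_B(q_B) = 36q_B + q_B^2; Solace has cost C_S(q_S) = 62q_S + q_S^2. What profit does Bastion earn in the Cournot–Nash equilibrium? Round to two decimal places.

9099.17

Bastion's profit: π_B = (417 - 1.5Q)q_B - (36q_B + q_B²). Setting ∂π_B/∂q_B = 0: 381 - 5q_B - (3/2)(q_S) = 0.
Solace's first-order condition: 355 - 5q_S - (3/2)(q_B) = 0.
Best responses: q_B = (381 - (3/2)q_S)/5, q_S = (355 - (3/2)q_B)/5.
Substituting one into the other gives q_B = 60.3297 and q_S = 52.9011.
Price P = 417 - (3/2)·(1472/13) = 247.1538.
Bastion's profit: 247.1538·60.3297 - 36·60.3297 - 60.3297² = 9099.1728.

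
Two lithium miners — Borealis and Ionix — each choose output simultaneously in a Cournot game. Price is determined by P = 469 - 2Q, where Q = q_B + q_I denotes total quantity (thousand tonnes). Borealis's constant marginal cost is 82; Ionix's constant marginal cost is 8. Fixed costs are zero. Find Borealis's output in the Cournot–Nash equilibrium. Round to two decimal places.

Borealis's profit: π_B = (469 - 2Q)q_B - (82q_B). Setting ∂π_B/∂q_B = 0: 387 - 4q_B - 2(q_I) = 0.
Ionix's first-order condition: 461 - 4q_I - 2(q_B) = 0.
Rearranging gives the reaction functions q_B = (387 - 2q_I)/4 and q_I = (461 - 2q_B)/4.
Substituting one into the other gives q_B = 313/6 and q_I = 535/6.

52.17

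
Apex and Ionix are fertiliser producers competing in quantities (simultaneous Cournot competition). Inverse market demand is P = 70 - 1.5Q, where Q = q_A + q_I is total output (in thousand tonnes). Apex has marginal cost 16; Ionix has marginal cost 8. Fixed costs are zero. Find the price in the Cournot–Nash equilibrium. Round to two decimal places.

Apex's profit: π_A = (70 - 1.5Q)q_A - (16q_A). Setting ∂π_A/∂q_A = 0: 54 - 3q_A - (3/2)(q_I) = 0.
Ionix's first-order condition: 62 - 3q_I - (3/2)(q_A) = 0.
Best responses: q_A = (54 - (3/2)q_I)/3, q_I = (62 - (3/2)q_A)/3.
Solving the pair: q_A = 92/9, q_I = 140/9.
Total output Q = 232/9, so price P = 70 - (3/2)·(232/9) = 94/3.

31.33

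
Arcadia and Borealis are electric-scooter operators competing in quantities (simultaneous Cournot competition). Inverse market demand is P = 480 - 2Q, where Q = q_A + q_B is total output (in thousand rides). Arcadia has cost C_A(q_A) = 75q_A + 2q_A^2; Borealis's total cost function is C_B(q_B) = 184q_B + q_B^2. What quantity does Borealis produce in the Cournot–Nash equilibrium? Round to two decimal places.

35.41

Arcadia's profit: π_A = (480 - 2Q)q_A - (75q_A + 2q_A²). Setting ∂π_A/∂q_A = 0: 405 - 8q_A - 2(q_B) = 0.
Borealis's profit: π_B = (480 - 2Q)q_B - (184q_B + q_B²). Setting ∂π_B/∂q_B = 0: 296 - 6q_B - 2(q_A) = 0.
So q_A = (405 - 2q_B)/8 and q_B = (296 - 2q_A)/6.
Substituting one into the other gives q_A = 919/22 and q_B = 779/22.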